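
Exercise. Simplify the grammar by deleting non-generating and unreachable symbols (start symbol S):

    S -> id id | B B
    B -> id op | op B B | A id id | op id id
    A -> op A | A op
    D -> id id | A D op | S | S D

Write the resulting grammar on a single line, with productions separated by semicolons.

Generating nonterminals: {B, D, S}.
Reachable from S after that: {B, S}.
Removed useless symbols: {A, D} and every production mentioning them.

S -> id id | B B; B -> id op | op B B | op id id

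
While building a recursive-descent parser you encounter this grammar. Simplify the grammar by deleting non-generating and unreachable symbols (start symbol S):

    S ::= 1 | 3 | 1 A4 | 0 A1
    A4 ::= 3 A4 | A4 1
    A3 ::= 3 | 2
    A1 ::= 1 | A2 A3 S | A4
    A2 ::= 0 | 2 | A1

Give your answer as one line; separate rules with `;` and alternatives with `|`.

S ::= 1 | 3 | 0 A1; A3 ::= 3 | 2; A1 ::= 1 | A2 A3 S; A2 ::= 0 | 2 | A1

Generating nonterminals: {A1, A2, A3, S}.
Reachable from S after that: {A1, A2, A3, S}.
Removed useless symbols: {A4} and every production mentioning them.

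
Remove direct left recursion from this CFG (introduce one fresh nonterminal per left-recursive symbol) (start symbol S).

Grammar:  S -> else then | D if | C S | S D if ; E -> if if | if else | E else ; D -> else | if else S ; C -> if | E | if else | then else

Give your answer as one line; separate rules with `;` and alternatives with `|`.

S -> else then S' | D if S' | C S S'; E -> if if E' | if else E'; D -> else | if else S; C -> if | E | if else | then else; S' -> D if S' | ε; E' -> else E' | ε

S, E are directly left-recursive.
For S: α = {D if}, β = {else then, D if, C S}. Rewrite as S → β S' and S' → α S' | ε.
For E: α = {else}, β = {if if, if else}. Rewrite as E → β E' and E' → α E' | ε.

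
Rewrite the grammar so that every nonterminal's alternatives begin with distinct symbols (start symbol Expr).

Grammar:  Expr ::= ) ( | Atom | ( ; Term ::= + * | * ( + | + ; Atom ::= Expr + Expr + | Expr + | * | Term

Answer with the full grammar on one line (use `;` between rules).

Expr ::= ) ( | Atom | (; Term ::= * ( + | + Term1; Atom ::= * | Term | Expr + Atom1; Term1 ::= * | ε; Atom1 ::= Expr + | ε

Term has alternatives sharing prefix '+': factor to Term → + Term1 with Term1 → * | ε.
Atom has alternatives sharing prefix 'Expr +': factor to Atom → Expr + Atom1 with Atom1 → Expr + | ε.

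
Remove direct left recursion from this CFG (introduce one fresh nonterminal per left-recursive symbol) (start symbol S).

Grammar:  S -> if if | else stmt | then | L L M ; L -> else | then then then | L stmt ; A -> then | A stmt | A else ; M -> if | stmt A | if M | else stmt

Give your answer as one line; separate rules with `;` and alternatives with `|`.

S -> if if | else stmt | then | L L M; L -> else L' | then then then L'; A -> then A'; M -> if | stmt A | if M | else stmt; L' -> stmt L' | ε; A' -> stmt A' | else A' | ε

Directly left-recursive nonterminals: L, A.
For L: α = {stmt}, β = {else, then then then}. Rewrite as L → β L' and L' → α L' | ε.
For A: α = {stmt, else}, β = {then}. Rewrite as A → β A' and A' → α A' | ε.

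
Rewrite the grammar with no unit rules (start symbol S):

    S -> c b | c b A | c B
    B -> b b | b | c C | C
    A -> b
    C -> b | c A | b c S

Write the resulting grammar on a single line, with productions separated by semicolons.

Unit pairs: B ⇒* {C}.
Replace each nonterminal's rules with the union of the non-unit rules of every nonterminal it unit-derives.

S -> c b | c b A | c B; B -> b b | b | c C | c A | b c S; A -> b; C -> b | c A | b c S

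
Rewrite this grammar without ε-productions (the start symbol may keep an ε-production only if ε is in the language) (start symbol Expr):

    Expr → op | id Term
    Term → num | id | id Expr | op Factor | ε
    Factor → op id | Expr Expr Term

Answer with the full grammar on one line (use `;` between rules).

Nullable set = {Term}.
ε ∉ L(G), so no ε-production is kept.
Expand every rule over subsets of its nullable positions: Expr → id Term gives id Term | id. Factor → Expr Expr Term gives Expr Expr Term | Expr Expr.

Expr → op | id Term | id; Term → num | id | id Expr | op Factor; Factor → op id | Expr Expr Term | Expr Expr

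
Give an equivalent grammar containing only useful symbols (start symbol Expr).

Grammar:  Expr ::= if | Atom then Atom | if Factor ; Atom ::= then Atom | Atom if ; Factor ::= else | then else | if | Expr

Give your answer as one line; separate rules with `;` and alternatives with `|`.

Expr ::= if | if Factor; Factor ::= else | then else | if | Expr

Generating nonterminals: {Expr, Factor}.
Reachable from Expr after that: {Expr, Factor}.
Removed useless symbols: {Atom} and every production mentioning them.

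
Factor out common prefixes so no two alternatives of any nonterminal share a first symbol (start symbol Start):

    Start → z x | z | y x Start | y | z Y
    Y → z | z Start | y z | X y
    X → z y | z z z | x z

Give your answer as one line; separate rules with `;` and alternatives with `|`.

Start has alternatives sharing prefix 'z': factor to Start → z Start1 with Start1 → x | ε | Y.
Start has alternatives sharing prefix 'y': factor to Start → y Start2 with Start2 → x Start | ε.
Y has alternatives sharing prefix 'z': factor to Y → z Y1 with Y1 → ε | Start.
X has alternatives sharing prefix 'z': factor to X → z X1 with X1 → y | z z.

Start → z Start1 | y Start2; Y → y z | X y | z Y1; X → x z | z X1; Start1 → x | ε | Y; Start2 → x Start | ε; Y1 → ε | Start; X1 → y | z z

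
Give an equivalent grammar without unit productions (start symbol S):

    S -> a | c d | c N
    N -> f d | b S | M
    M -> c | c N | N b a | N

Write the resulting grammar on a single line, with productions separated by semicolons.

S -> a | c d | c N; N -> f d | b S | c | c N | N b a; M -> f d | b S | c | c N | N b a

Unit pairs: M ⇒* {N}; N ⇒* {M}.
Replace each nonterminal's rules with the union of the non-unit rules of every nonterminal it unit-derives.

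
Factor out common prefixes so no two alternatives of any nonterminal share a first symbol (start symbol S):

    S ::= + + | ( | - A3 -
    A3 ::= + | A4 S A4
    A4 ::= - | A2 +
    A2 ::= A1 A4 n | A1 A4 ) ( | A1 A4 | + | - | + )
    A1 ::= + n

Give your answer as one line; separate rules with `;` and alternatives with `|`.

S ::= + + | ( | - A3 -; A3 ::= + | A4 S A4; A4 ::= - | A2 +; A2 ::= - | A1 A4 A2' | + A2''; A1 ::= + n; A2' ::= n | ) ( | ε; A2'' ::= ε | )

A2 has alternatives sharing prefix 'A1 A4': factor to A2 → A1 A4 A2' with A2' → n | ) ( | ε.
A2 has alternatives sharing prefix '+': factor to A2 → + A2'' with A2'' → ε | ).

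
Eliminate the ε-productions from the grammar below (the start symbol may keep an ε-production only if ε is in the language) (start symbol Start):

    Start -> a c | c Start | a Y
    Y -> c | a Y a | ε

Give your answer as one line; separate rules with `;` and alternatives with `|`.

Nullable nonterminals: {Y}.
ε ∉ L(G), so no ε-production is kept.
For each production, add variants omitting each subset of nullable occurrences: Start → a Y gives a Y | a. Y → a Y a gives a Y a | a a.

Start -> a c | c Start | a Y | a; Y -> c | a Y a | a a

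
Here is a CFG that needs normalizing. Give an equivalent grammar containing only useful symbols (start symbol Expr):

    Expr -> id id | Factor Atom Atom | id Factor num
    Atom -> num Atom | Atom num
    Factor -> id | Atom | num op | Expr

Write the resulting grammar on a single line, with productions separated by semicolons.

Generating nonterminals: {Expr, Factor}.
Reachable from Expr after that: {Expr, Factor}.
Removed useless symbols: {Atom} and every production mentioning them.

Expr -> id id | id Factor num; Factor -> id | num op | Expr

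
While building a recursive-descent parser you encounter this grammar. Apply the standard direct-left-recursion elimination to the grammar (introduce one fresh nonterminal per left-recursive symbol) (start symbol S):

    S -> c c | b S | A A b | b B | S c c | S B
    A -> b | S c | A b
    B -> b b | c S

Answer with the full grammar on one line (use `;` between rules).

S -> c c S' | b S S' | A A b S' | b B S'; A -> b A' | S c A'; B -> b b | c S; S' -> c c S' | B S' | epsilon; A' -> b A' | epsilon

S, A are directly left-recursive.
For S: α = {c c, B}, β = {c c, b S, A A b, b B}. Rewrite as S → β S' and S' → α S' | ε.
For A: α = {b}, β = {b, S c}. Rewrite as A → β A' and A' → α A' | ε.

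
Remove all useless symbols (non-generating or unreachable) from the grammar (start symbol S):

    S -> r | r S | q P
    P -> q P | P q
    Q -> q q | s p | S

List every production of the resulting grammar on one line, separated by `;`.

Generating nonterminals: {Q, S}.
Reachable from S after that: {S}.
Removed useless symbols: {P, Q} and every production mentioning them.

S -> r | r S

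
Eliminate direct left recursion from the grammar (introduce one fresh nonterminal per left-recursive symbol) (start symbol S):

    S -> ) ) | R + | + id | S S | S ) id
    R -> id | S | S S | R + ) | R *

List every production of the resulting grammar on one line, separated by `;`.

S -> ) ) S' | R + S' | + id S'; R -> id R' | S R' | S S R'; S' -> S S' | ) id S' | ε; R' -> + ) R' | * R' | ε

Left recursion appears on S, R.
For S: α = {S, ) id}, β = {) ), R +, + id}. Rewrite as S → β S' and S' → α S' | ε.
For R: α = {+ ), *}, β = {id, S, S S}. Rewrite as R → β R' and R' → α R' | ε.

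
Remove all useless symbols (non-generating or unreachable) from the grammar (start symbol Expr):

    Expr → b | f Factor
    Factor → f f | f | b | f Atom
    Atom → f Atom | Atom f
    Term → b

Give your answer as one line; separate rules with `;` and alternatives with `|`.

Expr → b | f Factor; Factor → f f | f | b

Generating nonterminals: {Expr, Factor, Term}.
Reachable from Expr after that: {Expr, Factor}.
Removed useless symbols: {Atom, Term} and every production mentioning them.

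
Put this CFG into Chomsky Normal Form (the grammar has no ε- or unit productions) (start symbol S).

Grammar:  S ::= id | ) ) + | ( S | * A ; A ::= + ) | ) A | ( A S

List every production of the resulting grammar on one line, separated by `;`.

Introduce a nonterminal for each terminal appearing in a rule of length ≥ 2: X1 → ), X2 → +, X3 → (, X4 → *.
Binarize each right-hand side of length ≥ 3 by chaining fresh nonterminals (Y1, Y2, …): affected rules were S → X1 X1 X2; A → X3 A S.

S ::= id | X1 Y1 | X3 S | X4 A; A ::= X2 X1 | X1 A | X3 Y2; X1 ::= ); X2 ::= +; X3 ::= (; X4 ::= *; Y1 ::= X1 X2; Y2 ::= A S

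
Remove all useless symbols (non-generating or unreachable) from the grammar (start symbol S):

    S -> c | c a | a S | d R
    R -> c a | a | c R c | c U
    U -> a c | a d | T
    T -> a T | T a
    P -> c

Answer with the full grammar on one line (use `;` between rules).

S -> c | c a | a S | d R; R -> c a | a | c R c | c U; U -> a c | a d

Generating nonterminals: {P, R, S, U}.
Reachable from S after that: {R, S, U}.
Removed useless symbols: {P, T} and every production mentioning them.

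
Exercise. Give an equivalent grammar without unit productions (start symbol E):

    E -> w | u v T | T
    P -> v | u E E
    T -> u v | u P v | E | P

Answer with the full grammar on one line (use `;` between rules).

Unit pairs: E ⇒* {P, T}; T ⇒* {E, P}.
Replace each nonterminal's rules with the union of the non-unit rules of every nonterminal it unit-derives.

E -> w | u v T | v | u E E | u v | u P v; P -> v | u E E; T -> w | u v T | v | u E E | u v | u P v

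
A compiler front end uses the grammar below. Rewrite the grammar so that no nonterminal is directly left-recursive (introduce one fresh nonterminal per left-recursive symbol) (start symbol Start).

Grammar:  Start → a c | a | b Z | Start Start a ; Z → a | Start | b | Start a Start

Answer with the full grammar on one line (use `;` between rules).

Directly left-recursive nonterminal: Start.
For Start: α = {Start a}, β = {a c, a, b Z}. Rewrite as Start → β Start1 and Start1 → α Start1 | ε.

Start → a c Start1 | a Start1 | b Z Start1; Z → a | Start | b | Start a Start; Start1 → Start a Start1 | ε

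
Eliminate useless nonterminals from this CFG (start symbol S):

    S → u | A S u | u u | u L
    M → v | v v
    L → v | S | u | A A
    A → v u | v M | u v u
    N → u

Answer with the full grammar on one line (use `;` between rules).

Generating nonterminals: {A, L, M, N, S}.
Reachable from S after that: {A, L, M, S}.
Removed useless symbols: {N} and every production mentioning them.

S → u | A S u | u u | u L; M → v | v v; L → v | S | u | A A; A → v u | v M | u v u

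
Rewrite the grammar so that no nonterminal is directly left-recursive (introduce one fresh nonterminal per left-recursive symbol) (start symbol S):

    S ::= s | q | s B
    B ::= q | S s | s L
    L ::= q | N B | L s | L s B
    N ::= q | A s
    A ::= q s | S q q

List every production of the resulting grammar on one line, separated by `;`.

S ::= s | q | s B; B ::= q | S s | s L; L ::= q L' | N B L'; N ::= q | A s; A ::= q s | S q q; L' ::= s L' | s B L' | ε

Left recursion appears on L.
For L: α = {s, s B}, β = {q, N B}. Rewrite as L → β L' and L' → α L' | ε.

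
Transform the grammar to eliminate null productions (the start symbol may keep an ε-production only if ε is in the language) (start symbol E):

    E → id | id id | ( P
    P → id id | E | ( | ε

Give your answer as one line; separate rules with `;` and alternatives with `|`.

E → id | id id | ( P | (; P → id id | E | (

Nullable set = {P}.
ε ∉ L(G), so no ε-production is kept.
Add the nullable-subset variants: E → ( P gives ( P | (.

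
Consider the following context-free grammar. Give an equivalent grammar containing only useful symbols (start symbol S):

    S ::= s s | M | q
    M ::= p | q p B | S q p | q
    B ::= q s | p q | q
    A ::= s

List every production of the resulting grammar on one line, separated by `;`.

S ::= s s | M | q; M ::= p | q p B | S q p | q; B ::= q s | p q | q

Generating nonterminals: {A, B, M, S}.
Reachable from S after that: {B, M, S}.
Removed useless symbols: {A} and every production mentioning them.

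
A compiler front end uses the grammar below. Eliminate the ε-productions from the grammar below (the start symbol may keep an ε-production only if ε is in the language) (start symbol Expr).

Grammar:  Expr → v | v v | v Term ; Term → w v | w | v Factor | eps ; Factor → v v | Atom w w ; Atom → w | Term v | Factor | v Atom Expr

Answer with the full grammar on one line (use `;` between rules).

Nullable nonterminals: {Term}.
ε ∉ L(G), so no ε-production is kept.
Expand every rule over subsets of its nullable positions: Atom → Term v gives Term v | v.

Expr → v | v v | v Term; Term → w v | w | v Factor; Factor → v v | Atom w w; Atom → w | Term v | v | Factor | v Atom Expr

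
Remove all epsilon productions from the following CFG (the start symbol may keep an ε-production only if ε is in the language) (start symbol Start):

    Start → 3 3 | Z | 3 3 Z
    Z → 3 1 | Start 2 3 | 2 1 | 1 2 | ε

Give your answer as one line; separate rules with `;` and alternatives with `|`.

Nullable nonterminals: {Start, Z}.
ε ∈ L(G) since Start is nullable, so keep Start → ε.
For each production, add variants omitting each subset of nullable occurrences: Z → Start 2 3 gives Start 2 3 | 2 3.

Start → 3 3 | Z | 3 3 Z | ε; Z → 3 1 | Start 2 3 | 2 3 | 2 1 | 1 2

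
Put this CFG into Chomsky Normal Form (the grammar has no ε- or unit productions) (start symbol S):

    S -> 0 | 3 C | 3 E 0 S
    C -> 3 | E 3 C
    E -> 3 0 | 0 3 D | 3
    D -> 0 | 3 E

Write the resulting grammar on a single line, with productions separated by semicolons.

S -> 0 | X1 C | X1 Y1; C -> 3 | E Y3; E -> X1 X2 | X2 Y4 | 3; D -> 0 | X1 E; X1 -> 3; X2 -> 0; Y1 -> E Y2; Y2 -> X2 S; Y3 -> X1 C; Y4 -> X1 D

Introduce a nonterminal for each terminal appearing in a rule of length ≥ 2: X1 → 3, X2 → 0.
Binarize each right-hand side of length ≥ 3 by chaining fresh nonterminals (Y1, Y2, …): affected rules were S → X1 E X2 S; C → E X1 C; E → X2 X1 D.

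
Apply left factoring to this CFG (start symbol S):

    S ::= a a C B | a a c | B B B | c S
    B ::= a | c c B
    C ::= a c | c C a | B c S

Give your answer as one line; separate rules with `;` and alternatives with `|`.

S has alternatives sharing prefix 'a a': factor to S → a a S' with S' → C B | c.

S ::= B B B | c S | a a S'; B ::= a | c c B; C ::= a c | c C a | B c S; S' ::= C B | c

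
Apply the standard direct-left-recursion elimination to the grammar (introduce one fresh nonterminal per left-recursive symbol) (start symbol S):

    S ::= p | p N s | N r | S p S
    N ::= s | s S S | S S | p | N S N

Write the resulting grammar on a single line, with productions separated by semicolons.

Directly left-recursive nonterminals: S, N.
For S: α = {p S}, β = {p, p N s, N r}. Rewrite as S → β S' and S' → α S' | ε.
For N: α = {S N}, β = {s, s S S, S S, p}. Rewrite as N → β N' and N' → α N' | ε.

S ::= p S' | p N s S' | N r S'; N ::= s N' | s S S N' | S S N' | p N'; S' ::= p S S' | ε; N' ::= S N N' | ε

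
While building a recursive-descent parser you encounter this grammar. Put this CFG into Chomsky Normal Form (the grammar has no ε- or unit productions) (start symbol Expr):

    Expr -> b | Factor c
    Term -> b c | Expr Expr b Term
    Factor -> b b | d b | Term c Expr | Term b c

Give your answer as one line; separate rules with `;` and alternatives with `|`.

Expr -> b | Factor X1; Term -> X2 X1 | Expr Y1; Factor -> X2 X2 | X3 X2 | Term Y3 | Term Y4; X1 -> c; X2 -> b; X3 -> d; Y1 -> Expr Y2; Y2 -> X2 Term; Y3 -> X1 Expr; Y4 -> X2 X1

Introduce a nonterminal for each terminal appearing in a rule of length ≥ 2: X1 → c, X2 → b, X3 → d.
Binarize each right-hand side of length ≥ 3 by chaining fresh nonterminals (Y1, Y2, …): affected rules were Term → Expr Expr X2 Term; Factor → Term X1 Expr; Factor → Term X2 X1.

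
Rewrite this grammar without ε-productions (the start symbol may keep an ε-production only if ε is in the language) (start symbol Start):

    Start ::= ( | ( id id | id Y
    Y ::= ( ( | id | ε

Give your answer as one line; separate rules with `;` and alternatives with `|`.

The nullable symbols are {Y}.
ε ∉ L(G), so no ε-production is kept.
Expand every rule over subsets of its nullable positions: Start → id Y gives id Y | id.

Start ::= ( | ( id id | id Y | id; Y ::= ( ( | id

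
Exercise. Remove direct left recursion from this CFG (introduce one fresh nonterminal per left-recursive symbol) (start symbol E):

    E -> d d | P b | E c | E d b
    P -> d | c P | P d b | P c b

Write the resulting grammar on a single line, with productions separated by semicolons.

E, P are directly left-recursive.
For E: α = {c, d b}, β = {d d, P b}. Rewrite as E → β E' and E' → α E' | ε.
For P: α = {d b, c b}, β = {d, c P}. Rewrite as P → β P' and P' → α P' | ε.

E -> d d E' | P b E'; P -> d P' | c P P'; E' -> c E' | d b E' | ε; P' -> d b P' | c b P' | ε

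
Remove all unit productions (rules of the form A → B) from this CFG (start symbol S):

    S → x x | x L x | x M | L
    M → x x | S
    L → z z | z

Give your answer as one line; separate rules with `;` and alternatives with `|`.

Unit pairs: M ⇒* {L, S}; S ⇒* {L}.
For each unit pair (A, B), copy every non-unit production of B to A, then drop all unit productions.

S → z z | z | x x | x L x | x M; M → z z | z | x x | x L x | x M; L → z z | z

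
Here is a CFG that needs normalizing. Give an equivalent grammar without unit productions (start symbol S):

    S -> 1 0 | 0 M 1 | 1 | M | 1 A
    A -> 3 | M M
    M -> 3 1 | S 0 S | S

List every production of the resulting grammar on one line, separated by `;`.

Unit pairs: M ⇒* {S}; S ⇒* {M}.
For every A with A ⇒* B via unit rules, add B's non-unit alternatives to A; then delete every rule of the form X → Y.

S -> 1 0 | 0 M 1 | 1 | 1 A | 3 1 | S 0 S; A -> 3 | M M; M -> 1 0 | 0 M 1 | 1 | 1 A | 3 1 | S 0 S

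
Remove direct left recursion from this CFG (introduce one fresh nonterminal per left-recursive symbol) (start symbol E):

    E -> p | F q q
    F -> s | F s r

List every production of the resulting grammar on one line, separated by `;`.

F is directly left-recursive.
For F: α = {s r}, β = {s}. Rewrite as F → β F' and F' → α F' | ε.

E -> p | F q q; F -> s F'; F' -> s r F' | epsilon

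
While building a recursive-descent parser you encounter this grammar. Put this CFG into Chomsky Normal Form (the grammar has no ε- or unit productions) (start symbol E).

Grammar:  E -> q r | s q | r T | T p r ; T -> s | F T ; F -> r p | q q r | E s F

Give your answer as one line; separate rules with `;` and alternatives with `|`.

E -> X1 X2 | X3 X1 | X2 T | T Y1; T -> s | F T; F -> X2 X4 | X1 Y2 | E Y3; X1 -> q; X2 -> r; X3 -> s; X4 -> p; Y1 -> X4 X2; Y2 -> X1 X2; Y3 -> X3 F

Introduce a nonterminal for each terminal appearing in a rule of length ≥ 2: X1 → q, X2 → r, X3 → s, X4 → p.
Binarize each right-hand side of length ≥ 3 by chaining fresh nonterminals (Y1, Y2, …): affected rules were E → T X4 X2; F → X1 X1 X2; F → E X3 F.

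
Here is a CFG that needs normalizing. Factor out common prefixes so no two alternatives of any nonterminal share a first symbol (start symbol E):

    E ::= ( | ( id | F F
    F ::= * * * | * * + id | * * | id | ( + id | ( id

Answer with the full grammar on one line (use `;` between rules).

E ::= F F | ( E'; F ::= id | * * F' | ( F''; E' ::= eps | id; F' ::= * | + id | eps; F'' ::= + id | id

E has alternatives sharing prefix '(': factor to E → ( E' with E' → ε | id.
F has alternatives sharing prefix '* *': factor to F → * * F' with F' → * | + id | ε.
F has alternatives sharing prefix '(': factor to F → ( F'' with F'' → + id | id.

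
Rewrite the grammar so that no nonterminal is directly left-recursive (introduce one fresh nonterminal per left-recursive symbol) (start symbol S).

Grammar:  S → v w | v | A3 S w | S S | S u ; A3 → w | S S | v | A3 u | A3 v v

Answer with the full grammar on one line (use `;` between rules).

S, A3 are directly left-recursive.
For S: α = {S, u}, β = {v w, v, A3 S w}. Rewrite as S → β S' and S' → α S' | ε.
For A3: α = {u, v v}, β = {w, S S, v}. Rewrite as A3 → β A3' and A3' → α A3' | ε.

S → v w S' | v S' | A3 S w S'; A3 → w A3' | S S A3' | v A3'; S' → S S' | u S' | ε; A3' → u A3' | v v A3' | ε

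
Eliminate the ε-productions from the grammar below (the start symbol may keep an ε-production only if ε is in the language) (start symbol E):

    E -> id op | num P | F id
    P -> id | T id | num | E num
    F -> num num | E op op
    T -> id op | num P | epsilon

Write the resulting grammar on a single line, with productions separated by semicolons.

E -> id op | num P | F id; P -> id | T id | num | E num; F -> num num | E op op; T -> id op | num P

Nullable nonterminals: {T}.
ε ∉ L(G), so no ε-production is kept.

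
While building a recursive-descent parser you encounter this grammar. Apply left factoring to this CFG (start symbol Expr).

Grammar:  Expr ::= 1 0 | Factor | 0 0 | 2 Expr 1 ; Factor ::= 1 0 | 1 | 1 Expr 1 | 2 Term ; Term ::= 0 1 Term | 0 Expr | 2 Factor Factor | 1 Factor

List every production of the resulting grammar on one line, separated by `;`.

Expr ::= 1 0 | Factor | 0 0 | 2 Expr 1; Factor ::= 2 Term | 1 Factor1; Term ::= 2 Factor Factor | 1 Factor | 0 Term1; Factor1 ::= 0 | ε | Expr 1; Term1 ::= 1 Term | Expr

Factor has alternatives sharing prefix '1': factor to Factor → 1 Factor1 with Factor1 → 0 | ε | Expr 1.
Term has alternatives sharing prefix '0': factor to Term → 0 Term1 with Term1 → 1 Term | Expr.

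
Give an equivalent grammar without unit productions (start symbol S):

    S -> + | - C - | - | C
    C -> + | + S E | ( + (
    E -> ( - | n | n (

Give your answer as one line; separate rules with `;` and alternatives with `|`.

Unit pairs: S ⇒* {C}.
Replace each nonterminal's rules with the union of the non-unit rules of every nonterminal it unit-derives.

S -> + | + S E | ( + ( | - C - | -; C -> + | + S E | ( + (; E -> ( - | n | n (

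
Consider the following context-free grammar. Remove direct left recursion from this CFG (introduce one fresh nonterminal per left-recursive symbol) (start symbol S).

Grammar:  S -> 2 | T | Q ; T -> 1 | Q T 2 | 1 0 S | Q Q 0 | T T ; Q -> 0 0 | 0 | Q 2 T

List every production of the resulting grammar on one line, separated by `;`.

S -> 2 | T | Q; T -> 1 T' | Q T 2 T' | 1 0 S T' | Q Q 0 T'; Q -> 0 0 Q' | 0 Q'; T' -> T T' | eps; Q' -> 2 T Q' | eps

Directly left-recursive nonterminals: T, Q.
For T: α = {T}, β = {1, Q T 2, 1 0 S, Q Q 0}. Rewrite as T → β T' and T' → α T' | ε.
For Q: α = {2 T}, β = {0 0, 0}. Rewrite as Q → β Q' and Q' → α Q' | ε.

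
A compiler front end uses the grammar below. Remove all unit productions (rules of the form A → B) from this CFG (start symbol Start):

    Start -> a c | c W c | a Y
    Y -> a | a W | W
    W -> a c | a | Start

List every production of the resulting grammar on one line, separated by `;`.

Start -> a c | c W c | a Y; Y -> a c | c W c | a Y | a | a W; W -> a c | c W c | a Y | a

Unit pairs: W ⇒* {Start}; Y ⇒* {Start, W}.
For every A with A ⇒* B via unit rules, add B's non-unit alternatives to A; then delete every rule of the form X → Y.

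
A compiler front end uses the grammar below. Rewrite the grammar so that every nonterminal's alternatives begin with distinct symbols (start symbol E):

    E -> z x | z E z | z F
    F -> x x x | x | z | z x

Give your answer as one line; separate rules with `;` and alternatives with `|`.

E has alternatives sharing prefix 'z': factor to E → z E' with E' → x | E z | F.
F has alternatives sharing prefix 'x': factor to F → x F' with F' → x x | ε.
F has alternatives sharing prefix 'z': factor to F → z F'' with F'' → ε | x.

E -> z E'; F -> x F' | z F''; E' -> x | E z | F; F' -> x x | ε; F'' -> ε | x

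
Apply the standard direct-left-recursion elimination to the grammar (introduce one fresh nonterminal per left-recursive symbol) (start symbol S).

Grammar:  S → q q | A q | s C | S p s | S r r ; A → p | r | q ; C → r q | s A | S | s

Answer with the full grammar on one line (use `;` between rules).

S → q q S' | A q S' | s C S'; A → p | r | q; C → r q | s A | S | s; S' → p s S' | r r S' | ε

S is directly left-recursive.
For S: α = {p s, r r}, β = {q q, A q, s C}. Rewrite as S → β S' and S' → α S' | ε.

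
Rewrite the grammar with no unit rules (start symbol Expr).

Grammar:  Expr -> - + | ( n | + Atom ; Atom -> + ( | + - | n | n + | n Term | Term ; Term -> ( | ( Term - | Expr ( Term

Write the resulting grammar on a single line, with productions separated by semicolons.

Expr -> - + | ( n | + Atom; Atom -> ( | ( Term - | Expr ( Term | + ( | + - | n | n + | n Term; Term -> ( | ( Term - | Expr ( Term

Unit pairs: Atom ⇒* {Term}.
Replace each nonterminal's rules with the union of the non-unit rules of every nonterminal it unit-derives.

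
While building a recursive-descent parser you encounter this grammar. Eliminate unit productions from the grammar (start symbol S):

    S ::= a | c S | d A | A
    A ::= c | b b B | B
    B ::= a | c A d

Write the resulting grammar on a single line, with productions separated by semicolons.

S ::= a | c A d | c S | d A | c | b b B; A ::= a | c A d | c | b b B; B ::= a | c A d

Unit pairs: A ⇒* {B}; S ⇒* {A, B}.
For each unit pair (A, B), copy every non-unit production of B to A, then drop all unit productions.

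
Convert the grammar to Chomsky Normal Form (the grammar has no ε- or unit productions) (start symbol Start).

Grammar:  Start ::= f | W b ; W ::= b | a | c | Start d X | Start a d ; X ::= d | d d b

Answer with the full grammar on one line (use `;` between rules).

Introduce a nonterminal for each terminal appearing in a rule of length ≥ 2: X1 → b, X2 → d, X3 → a.
Binarize each right-hand side of length ≥ 3 by chaining fresh nonterminals (Y1, Y2, …): affected rules were W → Start X2 X; W → Start X3 X2; X → X2 X2 X1.

Start ::= f | W X1; W ::= b | a | c | Start Y1 | Start Y2; X ::= d | X2 Y3; X1 ::= b; X2 ::= d; X3 ::= a; Y1 ::= X2 X; Y2 ::= X3 X2; Y3 ::= X2 X1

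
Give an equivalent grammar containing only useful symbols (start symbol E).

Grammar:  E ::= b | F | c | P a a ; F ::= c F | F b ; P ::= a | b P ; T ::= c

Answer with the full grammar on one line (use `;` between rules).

E ::= b | c | P a a; P ::= a | b P

Generating nonterminals: {E, P, T}.
Reachable from E after that: {E, P}.
Removed useless symbols: {F, T} and every production mentioning them.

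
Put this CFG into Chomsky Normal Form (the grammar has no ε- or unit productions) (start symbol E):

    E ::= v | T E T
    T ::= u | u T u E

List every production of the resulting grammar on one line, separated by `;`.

E ::= v | T Y1; T ::= u | X1 Y2; X1 ::= u; Y1 ::= E T; Y2 ::= T Y3; Y3 ::= X1 E

Introduce a nonterminal for each terminal appearing in a rule of length ≥ 2: X1 → u.
Binarize each right-hand side of length ≥ 3 by chaining fresh nonterminals (Y1, Y2, …): affected rules were E → T E T; T → X1 T X1 E.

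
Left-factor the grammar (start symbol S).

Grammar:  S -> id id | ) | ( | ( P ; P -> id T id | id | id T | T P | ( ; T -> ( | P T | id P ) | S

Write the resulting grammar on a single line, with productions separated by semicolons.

S has alternatives sharing prefix '(': factor to S → ( S' with S' → ε | P.
P has alternatives sharing prefix 'id': factor to P → id P' with P' → T id | ε | T.
P' has alternatives sharing prefix 'T': factor to P' → T P'' with P'' → id | ε.

S -> id id | ) | ( S'; P -> T P | ( | id P'; T -> ( | P T | id P ) | S; S' -> epsilon | P; P' -> epsilon | T P''; P'' -> id | epsilon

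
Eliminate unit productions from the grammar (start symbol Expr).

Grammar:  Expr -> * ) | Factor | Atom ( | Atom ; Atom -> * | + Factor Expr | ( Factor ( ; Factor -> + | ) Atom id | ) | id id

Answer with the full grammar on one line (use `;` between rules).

Unit pairs: Expr ⇒* {Atom, Factor}.
Replace each nonterminal's rules with the union of the non-unit rules of every nonterminal it unit-derives.

Expr -> * | + Factor Expr | ( Factor ( | + | ) Atom id | ) | id id | * ) | Atom (; Atom -> * | + Factor Expr | ( Factor (; Factor -> + | ) Atom id | ) | id id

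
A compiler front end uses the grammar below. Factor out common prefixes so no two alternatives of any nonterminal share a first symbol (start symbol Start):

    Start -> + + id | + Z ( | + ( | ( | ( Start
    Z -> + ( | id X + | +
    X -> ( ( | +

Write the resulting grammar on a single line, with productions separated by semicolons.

Start has alternatives sharing prefix '+': factor to Start → + Start1 with Start1 → + id | Z ( | (.
Start has alternatives sharing prefix '(': factor to Start → ( Start2 with Start2 → ε | Start.
Z has alternatives sharing prefix '+': factor to Z → + Z1 with Z1 → ( | ε.

Start -> + Start1 | ( Start2; Z -> id X + | + Z1; X -> ( ( | +; Start1 -> + id | Z ( | (; Start2 -> ε | Start; Z1 -> ( | ε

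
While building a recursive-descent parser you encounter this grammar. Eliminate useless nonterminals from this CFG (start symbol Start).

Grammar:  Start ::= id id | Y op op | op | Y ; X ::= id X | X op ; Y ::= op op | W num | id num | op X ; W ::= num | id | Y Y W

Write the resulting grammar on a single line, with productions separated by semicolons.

Generating nonterminals: {Start, W, Y}.
Reachable from Start after that: {Start, W, Y}.
Removed useless symbols: {X} and every production mentioning them.

Start ::= id id | Y op op | op | Y; Y ::= op op | W num | id num; W ::= num | id | Y Y W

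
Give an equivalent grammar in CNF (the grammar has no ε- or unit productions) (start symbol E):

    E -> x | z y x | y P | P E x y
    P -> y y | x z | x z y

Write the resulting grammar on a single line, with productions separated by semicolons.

E -> x | X1 Y1 | X2 P | P Y2; P -> X2 X2 | X3 X1 | X3 Y4; X1 -> z; X2 -> y; X3 -> x; Y1 -> X2 X3; Y2 -> E Y3; Y3 -> X3 X2; Y4 -> X1 X2

Introduce a nonterminal for each terminal appearing in a rule of length ≥ 2: X1 → z, X2 → y, X3 → x.
Binarize each right-hand side of length ≥ 3 by chaining fresh nonterminals (Y1, Y2, …): affected rules were E → X1 X2 X3; E → P E X3 X2; P → X3 X1 X2.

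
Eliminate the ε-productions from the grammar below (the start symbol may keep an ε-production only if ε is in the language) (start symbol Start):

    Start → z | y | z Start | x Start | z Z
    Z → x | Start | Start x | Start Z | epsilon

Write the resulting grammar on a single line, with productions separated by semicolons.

The nullable symbols are {Z}.
ε ∉ L(G), so no ε-production is kept.

Start → z | y | z Start | x Start | z Z; Z → x | Start | Start x | Start Z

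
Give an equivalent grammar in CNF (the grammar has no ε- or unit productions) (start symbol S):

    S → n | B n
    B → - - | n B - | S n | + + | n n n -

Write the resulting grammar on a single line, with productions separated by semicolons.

S → n | B X1; B → X2 X2 | X1 Y1 | S X1 | X3 X3 | X1 Y2; X1 → n; X2 → -; X3 → +; Y1 → B X2; Y2 → X1 Y3; Y3 → X1 X2

Introduce a nonterminal for each terminal appearing in a rule of length ≥ 2: X1 → n, X2 → -, X3 → +.
Binarize each right-hand side of length ≥ 3 by chaining fresh nonterminals (Y1, Y2, …): affected rules were B → X1 B X2; B → X1 X1 X1 X2.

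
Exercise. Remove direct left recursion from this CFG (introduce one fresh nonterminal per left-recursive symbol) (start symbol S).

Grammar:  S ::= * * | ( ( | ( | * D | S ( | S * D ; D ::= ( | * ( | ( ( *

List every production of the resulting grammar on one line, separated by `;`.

S is directly left-recursive.
For S: α = {(, * D}, β = {* *, ( (, (, * D}. Rewrite as S → β S' and S' → α S' | ε.

S ::= * * S' | ( ( S' | ( S' | * D S'; D ::= ( | * ( | ( ( *; S' ::= ( S' | * D S' | ε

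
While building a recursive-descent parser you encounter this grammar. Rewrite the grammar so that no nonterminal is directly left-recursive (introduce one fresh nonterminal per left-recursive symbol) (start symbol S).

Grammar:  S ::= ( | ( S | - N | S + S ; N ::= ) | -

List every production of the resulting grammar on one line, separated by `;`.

S ::= ( S' | ( S S' | - N S'; N ::= ) | -; S' ::= + S S' | ε

Left recursion appears on S.
For S: α = {+ S}, β = {(, ( S, - N}. Rewrite as S → β S' and S' → α S' | ε.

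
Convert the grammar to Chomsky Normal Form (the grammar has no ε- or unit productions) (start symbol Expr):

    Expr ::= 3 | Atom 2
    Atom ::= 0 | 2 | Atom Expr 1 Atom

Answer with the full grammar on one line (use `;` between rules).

Expr ::= 3 | Atom X1; Atom ::= 0 | 2 | Atom Y1; X1 ::= 2; X2 ::= 1; Y1 ::= Expr Y2; Y2 ::= X2 Atom

Introduce a nonterminal for each terminal appearing in a rule of length ≥ 2: X1 → 2, X2 → 1.
Binarize each right-hand side of length ≥ 3 by chaining fresh nonterminals (Y1, Y2, …): affected rules were Atom → Atom Expr X2 Atom.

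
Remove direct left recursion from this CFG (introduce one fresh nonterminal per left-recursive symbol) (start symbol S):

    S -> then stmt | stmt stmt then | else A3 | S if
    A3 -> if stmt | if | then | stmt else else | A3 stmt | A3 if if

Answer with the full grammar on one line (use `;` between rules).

S, A3 are directly left-recursive.
For S: α = {if}, β = {then stmt, stmt stmt then, else A3}. Rewrite as S → β S' and S' → α S' | ε.
For A3: α = {stmt, if if}, β = {if stmt, if, then, stmt else else}. Rewrite as A3 → β A3' and A3' → α A3' | ε.

S -> then stmt S' | stmt stmt then S' | else A3 S'; A3 -> if stmt A3' | if A3' | then A3' | stmt else else A3'; S' -> if S' | ε; A3' -> stmt A3' | if if A3' | ε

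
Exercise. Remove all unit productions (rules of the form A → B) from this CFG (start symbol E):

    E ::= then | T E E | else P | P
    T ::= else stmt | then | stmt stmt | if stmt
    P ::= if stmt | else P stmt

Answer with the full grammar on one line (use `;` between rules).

E ::= then | T E E | else P | if stmt | else P stmt; T ::= else stmt | then | stmt stmt | if stmt; P ::= if stmt | else P stmt

Unit pairs: E ⇒* {P}.
For every A with A ⇒* B via unit rules, add B's non-unit alternatives to A; then delete every rule of the form X → Y.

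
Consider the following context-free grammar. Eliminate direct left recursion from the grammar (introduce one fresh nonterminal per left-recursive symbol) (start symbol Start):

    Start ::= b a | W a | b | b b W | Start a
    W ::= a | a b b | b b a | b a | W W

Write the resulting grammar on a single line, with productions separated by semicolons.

Start ::= b a Start1 | W a Start1 | b Start1 | b b W Start1; W ::= a W1 | a b b W1 | b b a W1 | b a W1; Start1 ::= a Start1 | ε; W1 ::= W W1 | ε

Start, W are directly left-recursive.
For Start: α = {a}, β = {b a, W a, b, b b W}. Rewrite as Start → β Start1 and Start1 → α Start1 | ε.
For W: α = {W}, β = {a, a b b, b b a, b a}. Rewrite as W → β W1 and W1 → α W1 | ε.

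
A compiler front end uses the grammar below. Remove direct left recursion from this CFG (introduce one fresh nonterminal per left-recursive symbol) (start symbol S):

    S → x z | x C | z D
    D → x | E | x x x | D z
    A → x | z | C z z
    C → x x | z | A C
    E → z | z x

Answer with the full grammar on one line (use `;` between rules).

D is directly left-recursive.
For D: α = {z}, β = {x, E, x x x}. Rewrite as D → β D' and D' → α D' | ε.

S → x z | x C | z D; D → x D' | E D' | x x x D'; A → x | z | C z z; C → x x | z | A C; E → z | z x; D' → z D' | epsilon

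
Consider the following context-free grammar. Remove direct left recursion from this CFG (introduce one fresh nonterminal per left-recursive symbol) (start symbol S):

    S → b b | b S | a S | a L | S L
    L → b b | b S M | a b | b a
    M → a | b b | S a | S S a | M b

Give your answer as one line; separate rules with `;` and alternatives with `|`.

S → b b S' | b S S' | a S S' | a L S'; L → b b | b S M | a b | b a; M → a M' | b b M' | S a M' | S S a M'; S' → L S' | ε; M' → b M' | ε

Left recursion appears on S, M.
For S: α = {L}, β = {b b, b S, a S, a L}. Rewrite as S → β S' and S' → α S' | ε.
For M: α = {b}, β = {a, b b, S a, S S a}. Rewrite as M → β M' and M' → α M' | ε.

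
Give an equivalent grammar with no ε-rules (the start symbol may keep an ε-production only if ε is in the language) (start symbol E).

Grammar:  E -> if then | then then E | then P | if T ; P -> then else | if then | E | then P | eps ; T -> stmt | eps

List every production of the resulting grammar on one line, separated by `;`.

E -> if then | then then E | then P | then | if T | if; P -> then else | if then | E | then P | then; T -> stmt

Nullable set = {P, T}.
ε ∉ L(G), so no ε-production is kept.
Expand every rule over subsets of its nullable positions: E → then P gives then P | then. E → if T gives if T | if. P → then P gives then P | then.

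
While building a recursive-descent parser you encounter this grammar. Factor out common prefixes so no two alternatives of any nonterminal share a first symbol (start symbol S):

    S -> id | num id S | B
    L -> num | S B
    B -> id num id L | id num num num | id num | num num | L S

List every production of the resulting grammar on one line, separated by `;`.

S -> id | num id S | B; L -> num | S B; B -> num num | L S | id num B'; B' -> id L | num num | ε

B has alternatives sharing prefix 'id num': factor to B → id num B' with B' → id L | num num | ε.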